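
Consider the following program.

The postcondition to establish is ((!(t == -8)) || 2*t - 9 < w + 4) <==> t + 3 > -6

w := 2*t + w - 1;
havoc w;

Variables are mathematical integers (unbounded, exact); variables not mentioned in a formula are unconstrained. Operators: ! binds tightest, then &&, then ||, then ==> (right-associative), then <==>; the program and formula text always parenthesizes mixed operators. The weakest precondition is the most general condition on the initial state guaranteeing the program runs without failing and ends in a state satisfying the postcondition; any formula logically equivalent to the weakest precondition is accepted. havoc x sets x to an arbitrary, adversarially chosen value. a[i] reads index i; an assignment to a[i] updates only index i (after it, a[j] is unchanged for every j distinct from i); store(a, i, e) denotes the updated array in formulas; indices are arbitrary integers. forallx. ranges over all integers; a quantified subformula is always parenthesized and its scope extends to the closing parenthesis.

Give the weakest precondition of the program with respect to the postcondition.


Working backward. After the program, the postcondition ((!(t == -8)) || 2*t - 9 < w + 4) <==> t + 3 > -6 must hold; in canonical form it is ((!(t == -8)) || 2*t < w + 13) <==> t > -9.
Before havoc w: forall w_1. (((!(t == -8)) || 2*t < w_1 + 13) <==> t > -9)
Before w := 2*t + w - 1: forall w_1. (((!(t == -8)) || 2*t < w_1 + 13) <==> t > -9)
Answer: WP = forall w_1. (((!(t == -8)) || 2*t < w_1 + 13) <==> t > -9)


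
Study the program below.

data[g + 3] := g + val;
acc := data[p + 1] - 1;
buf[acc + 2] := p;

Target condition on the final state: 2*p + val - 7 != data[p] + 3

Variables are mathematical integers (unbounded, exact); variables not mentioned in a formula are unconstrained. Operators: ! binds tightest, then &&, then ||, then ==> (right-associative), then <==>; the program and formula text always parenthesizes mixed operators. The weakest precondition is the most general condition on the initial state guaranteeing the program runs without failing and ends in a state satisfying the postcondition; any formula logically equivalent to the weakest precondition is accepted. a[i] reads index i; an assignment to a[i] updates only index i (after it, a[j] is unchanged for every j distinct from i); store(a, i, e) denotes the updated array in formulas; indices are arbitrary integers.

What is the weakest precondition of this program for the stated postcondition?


Working backward. After the program, the postcondition 2*p + val - 7 != data[p] + 3 must hold; in canonical form it is 2*p + val != data[p] + 10.
Before buf[acc + 2] := p: 2*p + val != data[p] + 10
Before acc := data[p + 1] - 1: 2*p + val != data[p] + 10
Before data[g + 3] := g + val: 2*p + val != store(data, g + 3, g + val)[p] + 10
Answer: WP = 2*p + val != store(data, g + 3, g + val)[p] + 10


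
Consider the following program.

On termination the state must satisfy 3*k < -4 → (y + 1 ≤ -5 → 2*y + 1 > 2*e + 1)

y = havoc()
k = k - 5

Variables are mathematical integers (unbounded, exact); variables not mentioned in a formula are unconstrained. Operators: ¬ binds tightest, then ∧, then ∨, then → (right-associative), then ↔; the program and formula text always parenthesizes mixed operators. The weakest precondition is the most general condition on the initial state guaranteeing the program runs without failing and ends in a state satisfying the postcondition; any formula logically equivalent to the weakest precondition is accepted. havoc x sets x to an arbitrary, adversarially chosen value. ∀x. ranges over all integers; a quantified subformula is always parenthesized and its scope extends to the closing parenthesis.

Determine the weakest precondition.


Working backward. After the program, the postcondition 3*k < -4 → (y + 1 ≤ -5 → 2*y + 1 > 2*e + 1) must hold; in canonical form it is 3*k < -4 → (y ≤ -6 → 2*y > 2*e).
Before k := k - 5: 3*k < 11 → (y ≤ -6 → 2*y > 2*e)
Before havoc y: ∀y_1. (3*k < 11 → (y_1 ≤ -6 → 2*y_1 > 2*e))
Answer: WP = ∀y_1. (3*k < 11 → (y_1 ≤ -6 → 2*y_1 > 2*e))


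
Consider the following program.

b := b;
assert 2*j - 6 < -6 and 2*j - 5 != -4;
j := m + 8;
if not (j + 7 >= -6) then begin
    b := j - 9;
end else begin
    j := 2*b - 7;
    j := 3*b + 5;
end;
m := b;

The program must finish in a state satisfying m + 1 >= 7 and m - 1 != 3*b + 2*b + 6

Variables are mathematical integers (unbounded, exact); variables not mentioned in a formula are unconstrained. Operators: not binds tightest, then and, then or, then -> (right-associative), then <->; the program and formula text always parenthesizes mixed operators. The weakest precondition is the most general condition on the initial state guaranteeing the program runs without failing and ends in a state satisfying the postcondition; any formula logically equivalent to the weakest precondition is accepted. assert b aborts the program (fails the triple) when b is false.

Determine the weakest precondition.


Working backward. After the program, the postcondition m + 1 >= 7 and m - 1 != 3*b + 2*b + 6 must hold; in canonical form it is m >= 6 and m != 5*b + 7.
Before m := b: b >= 6 and 4*b != -7
Then branch requires j >= 15 and 4*j != 29; else branch requires b >= 6 and 4*b != -7.
Before the if: ((not (j >= -13)) -> (j >= 15 and 4*j != 29)) and (j >= -13 -> (b >= 6 and 4*b != -7))
Before j := m + 8: ((not (m >= -21)) -> (m >= 7 and 4*m != -3)) and (m >= -21 -> (b >= 6 and 4*b != -7))
Before assert 2*j - 6 < -6 and 2*j - 5 != -4: 2*j < 0 and 2*j != 1 and ((not (m >= -21)) -> (m >= 7 and 4*m != -3)) and (m >= -21 -> (b >= 6 and 4*b != -7))
Before b := b: 2*j < 0 and 2*j != 1 and ((not (m >= -21)) -> (m >= 7 and 4*m != -3)) and (m >= -21 -> (b >= 6 and 4*b != -7))
Answer: WP = 2*j < 0 and 2*j != 1 and ((not (m >= -21)) -> (m >= 7 and 4*m != -3)) and (m >= -21 -> (b >= 6 and 4*b != -7))


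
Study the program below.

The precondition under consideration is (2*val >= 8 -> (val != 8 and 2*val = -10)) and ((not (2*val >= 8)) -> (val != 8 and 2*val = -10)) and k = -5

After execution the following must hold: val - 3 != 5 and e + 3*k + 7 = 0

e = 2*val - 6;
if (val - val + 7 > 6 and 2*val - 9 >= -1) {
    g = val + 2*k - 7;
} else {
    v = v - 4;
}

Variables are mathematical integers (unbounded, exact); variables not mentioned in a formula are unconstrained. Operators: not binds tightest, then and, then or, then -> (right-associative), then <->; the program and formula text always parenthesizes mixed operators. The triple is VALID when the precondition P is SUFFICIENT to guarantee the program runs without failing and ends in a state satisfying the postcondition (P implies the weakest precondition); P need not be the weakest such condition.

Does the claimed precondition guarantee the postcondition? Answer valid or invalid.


Working backward. After the program, the postcondition val - 3 != 5 and e + 3*k + 7 = 0 must hold; in canonical form it is val != 8 and e + 3*k = -7.
Then branch requires val != 8 and e + 3*k = -7; else branch requires val != 8 and e + 3*k = -7.
Before the if: (2*val >= 8 -> (val != 8 and e + 3*k = -7)) and ((not (2*val >= 8)) -> (val != 8 and e + 3*k = -7))
Before e := 2*val - 6: (2*val >= 8 -> (val != 8 and 3*k + 2*val = -1)) and ((not (2*val >= 8)) -> (val != 8 and 3*k + 2*val = -1))
The weakest precondition is (2*val >= 8 -> (val != 8 and 3*k + 2*val = -1)) and ((not (2*val >= 8)) -> (val != 8 and 3*k + 2*val = -1)).
Check whether (2*val >= 8 -> (val != 8 and 2*val = -10)) and ((not (2*val >= 8)) -> (val != 8 and 2*val = -10)) and k = -5 implies it.
Countermodel: at the initial state k = -5, val = -5, the precondition holds but the weakest precondition fails.
Answer: invalid


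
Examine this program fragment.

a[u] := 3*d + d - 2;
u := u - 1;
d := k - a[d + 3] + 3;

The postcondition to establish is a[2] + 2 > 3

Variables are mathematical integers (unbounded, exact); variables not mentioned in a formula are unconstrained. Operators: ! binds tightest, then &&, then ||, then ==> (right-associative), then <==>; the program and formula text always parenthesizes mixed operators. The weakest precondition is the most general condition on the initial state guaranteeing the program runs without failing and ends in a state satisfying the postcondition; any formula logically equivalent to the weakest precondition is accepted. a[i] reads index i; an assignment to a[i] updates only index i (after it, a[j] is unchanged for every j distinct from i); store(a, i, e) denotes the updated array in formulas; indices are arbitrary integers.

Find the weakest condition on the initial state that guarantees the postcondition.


Working backward. After the program, the postcondition a[2] + 2 > 3 must hold; in canonical form it is a[2] > 1.
Before d := k - a[d + 3] + 3: a[2] > 1
Before u := u - 1: a[2] > 1
Before a[u] := 3*d + d - 2: store(a, u, 4*d - 2)[2] > 1
Answer: WP = store(a, u, 4*d - 2)[2] > 1


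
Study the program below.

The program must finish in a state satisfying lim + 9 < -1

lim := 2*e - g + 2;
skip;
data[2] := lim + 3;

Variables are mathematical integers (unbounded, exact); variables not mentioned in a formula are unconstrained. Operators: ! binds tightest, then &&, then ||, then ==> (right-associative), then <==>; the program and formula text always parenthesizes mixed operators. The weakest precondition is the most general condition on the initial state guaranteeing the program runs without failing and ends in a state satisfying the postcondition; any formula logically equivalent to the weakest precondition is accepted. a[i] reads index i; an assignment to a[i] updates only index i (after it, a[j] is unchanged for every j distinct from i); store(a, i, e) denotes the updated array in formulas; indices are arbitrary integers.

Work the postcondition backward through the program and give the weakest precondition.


Working backward. After the program, the postcondition lim + 9 < -1 must hold; in canonical form it is lim < -10.
Before data[2] := lim + 3: lim < -10
Before skip: lim < -10
Before lim := 2*e - g + 2: 2*e < g - 12
Answer: WP = 2*e < g - 12


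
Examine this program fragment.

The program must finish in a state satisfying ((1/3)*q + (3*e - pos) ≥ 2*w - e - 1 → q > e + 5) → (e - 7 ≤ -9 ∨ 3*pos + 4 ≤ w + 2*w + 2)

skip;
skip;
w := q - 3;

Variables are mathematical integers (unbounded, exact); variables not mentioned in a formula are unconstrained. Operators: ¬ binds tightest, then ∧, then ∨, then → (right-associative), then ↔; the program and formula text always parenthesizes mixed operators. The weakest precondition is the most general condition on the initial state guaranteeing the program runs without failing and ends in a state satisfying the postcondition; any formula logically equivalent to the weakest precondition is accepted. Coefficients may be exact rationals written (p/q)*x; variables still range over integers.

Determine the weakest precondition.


Working backward. After the program, the postcondition ((1/3)*q + (3*e - pos) ≥ 2*w - e - 1 → q > e + 5) → (e - 7 ≤ -9 ∨ 3*pos + 4 ≤ w + 2*w + 2) must hold; in canonical form it is (4*e + (1/3)*q ≥ pos + 2*w - 1 → q > e + 5) → (e ≤ -2 ∨ 3*pos ≤ 3*w - 2).
Before w := q - 3: (4*e ≥ pos + (5/3)*q - 7 → q > e + 5) → (e ≤ -2 ∨ 3*pos ≤ 3*q - 11)
Before skip: (4*e ≥ pos + (5/3)*q - 7 → q > e + 5) → (e ≤ -2 ∨ 3*pos ≤ 3*q - 11)
Before skip: (4*e ≥ pos + (5/3)*q - 7 → q > e + 5) → (e ≤ -2 ∨ 3*pos ≤ 3*q - 11)
Answer: WP = (4*e ≥ pos + (5/3)*q - 7 → q > e + 5) → (e ≤ -2 ∨ 3*pos ≤ 3*q - 11)


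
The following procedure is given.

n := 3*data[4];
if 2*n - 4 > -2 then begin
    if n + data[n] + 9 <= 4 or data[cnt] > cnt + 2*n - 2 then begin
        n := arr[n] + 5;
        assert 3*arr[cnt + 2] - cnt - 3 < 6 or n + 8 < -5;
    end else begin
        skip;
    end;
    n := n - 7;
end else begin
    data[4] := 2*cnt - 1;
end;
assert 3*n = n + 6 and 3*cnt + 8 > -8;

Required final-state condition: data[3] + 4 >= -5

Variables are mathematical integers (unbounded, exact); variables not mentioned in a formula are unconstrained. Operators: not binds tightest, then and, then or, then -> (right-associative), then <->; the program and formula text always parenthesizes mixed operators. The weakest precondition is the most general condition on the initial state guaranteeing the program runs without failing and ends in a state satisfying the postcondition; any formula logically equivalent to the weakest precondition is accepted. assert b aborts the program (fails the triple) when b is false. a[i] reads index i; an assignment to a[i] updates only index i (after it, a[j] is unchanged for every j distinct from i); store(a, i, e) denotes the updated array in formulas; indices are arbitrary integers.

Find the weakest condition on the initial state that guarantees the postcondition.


Working backward. After the program, the postcondition data[3] + 4 >= -5 must hold; in canonical form it is data[3] >= -9.
Before assert 3*n = n + 6 and 3*cnt + 8 > -8: 2*n = 6 and 3*cnt > -16 and data[3] >= -9
Then branch requires ((data[n] + n <= -5 or data[cnt] > cnt + 2*n - 2) -> ((3*arr[cnt + 2] < cnt + 9 or arr[n] < -18) and 2*arr[n] = 10 and 3*cnt > -16 and data[3] >= -9)) and ((not (data[n] + n <= -5 or data[cnt] > cnt + 2*n - 2)) -> (2*n = 20 and 3*cnt > -16 and data[3] >= -9)); else branch requires 2*n = 6 and 3*cnt > -16 and data[3] >= -9.
Before the if: (2*n > 2 -> (((data[n] + n <= -5 or data[cnt] > cnt + 2*n - 2) -> ((3*arr[cnt + 2] < cnt + 9 or arr[n] < -18) and 2*arr[n] = 10 and 3*cnt > -16 and data[3] >= -9)) and ((not (data[n] + n <= -5 or data[cnt] > cnt + 2*n - 2)) -> (2*n = 20 and 3*cnt > -16 and data[3] >= -9)))) and ((not (2*n > 2)) -> (2*n = 6 and 3*cnt > -16 and data[3] >= -9))
Before n := 3*data[4]: (6*data[4] > 2 -> (((3*data[4] + data[3*data[4]] <= -5 or data[cnt] > 6*data[4] + cnt - 2) -> ((3*arr[cnt + 2] < cnt + 9 or arr[3*data[4]] < -18) and 2*arr[3*data[4]] = 10 and 3*cnt > -16 and data[3] >= -9)) and ((not (3*data[4] + data[3*data[4]] <= -5 or data[cnt] > 6*data[4] + cnt - 2)) -> (6*data[4] = 20 and 3*cnt > -16 and data[3] >= -9)))) and ((not (6*data[4] > 2)) -> (6*data[4] = 6 and 3*cnt > -16 and data[3] >= -9))
Answer: WP = (6*data[4] > 2 -> (((3*data[4] + data[3*data[4]] <= -5 or data[cnt] > 6*data[4] + cnt - 2) -> ((3*arr[cnt + 2] < cnt + 9 or arr[3*data[4]] < -18) and 2*arr[3*data[4]] = 10 and 3*cnt > -16 and data[3] >= -9)) and ((not (3*data[4] + data[3*data[4]] <= -5 or data[cnt] > 6*data[4] + cnt - 2)) -> (6*data[4] = 20 and 3*cnt > -16 and data[3] >= -9)))) and ((not (6*data[4] > 2)) -> (6*data[4] = 6 and 3*cnt > -16 and data[3] >= -9))


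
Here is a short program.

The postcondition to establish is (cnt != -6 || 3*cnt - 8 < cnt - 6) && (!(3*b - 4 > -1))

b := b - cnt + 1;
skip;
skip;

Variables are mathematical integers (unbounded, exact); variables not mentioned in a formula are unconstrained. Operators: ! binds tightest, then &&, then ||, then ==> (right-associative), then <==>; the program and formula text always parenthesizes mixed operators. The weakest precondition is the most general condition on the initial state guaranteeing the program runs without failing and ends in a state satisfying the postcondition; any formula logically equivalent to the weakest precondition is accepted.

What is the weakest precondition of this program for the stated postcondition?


Working backward. After the program, the postcondition (cnt != -6 || 3*cnt - 8 < cnt - 6) && (!(3*b - 4 > -1)) must hold; in canonical form it is (cnt != -6 || 2*cnt < 2) && (!(3*b > 3)).
Before skip: (cnt != -6 || 2*cnt < 2) && (!(3*b > 3))
Before skip: (cnt != -6 || 2*cnt < 2) && (!(3*b > 3))
Before b := b - cnt + 1: (cnt != -6 || 2*cnt < 2) && (!(3*b > 3*cnt))
Answer: WP = (cnt != -6 || 2*cnt < 2) && (!(3*b > 3*cnt))


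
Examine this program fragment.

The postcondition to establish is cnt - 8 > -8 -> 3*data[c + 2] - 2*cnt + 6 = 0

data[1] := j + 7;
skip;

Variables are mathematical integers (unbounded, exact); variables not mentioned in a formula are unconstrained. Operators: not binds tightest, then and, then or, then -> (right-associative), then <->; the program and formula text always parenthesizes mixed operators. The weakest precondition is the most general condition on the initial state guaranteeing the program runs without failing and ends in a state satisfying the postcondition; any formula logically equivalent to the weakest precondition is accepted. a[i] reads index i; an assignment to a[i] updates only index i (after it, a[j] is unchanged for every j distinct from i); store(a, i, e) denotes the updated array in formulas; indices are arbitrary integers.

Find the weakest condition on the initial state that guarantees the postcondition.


Working backward. After the program, the postcondition cnt - 8 > -8 -> 3*data[c + 2] - 2*cnt + 6 = 0 must hold; in canonical form it is cnt > 0 -> 3*data[c + 2] = 2*cnt - 6.
Before skip: cnt > 0 -> 3*data[c + 2] = 2*cnt - 6
Before data[1] := j + 7: cnt > 0 -> 3*store(data, 1, j + 7)[c + 2] = 2*cnt - 6
Answer: WP = cnt > 0 -> 3*store(data, 1, j + 7)[c + 2] = 2*cnt - 6


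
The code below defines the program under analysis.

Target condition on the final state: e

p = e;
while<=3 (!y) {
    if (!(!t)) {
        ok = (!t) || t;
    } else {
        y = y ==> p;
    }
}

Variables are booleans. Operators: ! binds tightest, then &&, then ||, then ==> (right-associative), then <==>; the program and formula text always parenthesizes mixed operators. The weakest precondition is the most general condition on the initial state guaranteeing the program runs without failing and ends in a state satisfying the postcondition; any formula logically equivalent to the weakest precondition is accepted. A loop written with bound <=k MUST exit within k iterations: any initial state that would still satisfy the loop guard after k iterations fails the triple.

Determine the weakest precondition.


Working backward. After the program, e must hold.
Before the loop (bound <=3), unroll the exhaustion recursion (WP_0 = exit-now case; WP_j = one more guarded iteration, up to j = 3):
  WP_0: y && e
  WP_1: ((!y) ==> ((t ==> (y && e)) && ((!t) ==> ((y ==> p) && e)))) && (y ==> e)
  WP_2: ((!y) ==> ((t ==> (((!y) ==> ((t ==> (y && e)) && ((!t) ==> ((y ==> p) && e)))) && (y ==> e))) && ((!t) ==> (((!(y ==> p)) ==> ((t ==> ((y ==> p) && e)) && ((!t) ==> (((y ==> p) ==> p) && e)))) && ((y ==> p) ==> e))))) && (y ==> e)
  WP_3: ((!y) ==> ((t ==> (((!y) ==> ((t ==> (((!y) ==> ((t ==> (y && e)) && ((!t) ==> ((y ==> p) && e)))) && (y ==> e))) && ((!t) ==> (((!(y ==> p)) ==> ((t ==> ((y ==> p) && e)) && ((!t) ==> (((y ==> p) ==> p) && e)))) && ((y ==> p) ==> e))))) && (y ==> e))) && ((!t) ==> (((!(y ==> p)) ==> ((t ==> (((!(y ==> p)) ==> ((t ==> ((y ==> p) && e)) && ((!t) ==> (((y ==> p) ==> p) && e)))) && ((y ==> p) ==> e))) && ((!t) ==> (((!((y ==> p) ==> p)) ==> ((t ==> (((y ==> p) ==> p) && e)) && ((!t) ==> ((((y ==> p) ==> p) ==> p) && e)))) && (((y ==> p) ==> p) ==> e))))) && ((y ==> p) ==> e))))) && (y ==> e)
So before the loop: ((!y) ==> ((t ==> (((!y) ==> ((t ==> (((!y) ==> ((t ==> (y && e)) && ((!t) ==> ((y ==> p) && e)))) && (y ==> e))) && ((!t) ==> (((!(y ==> p)) ==> ((t ==> ((y ==> p) && e)) && ((!t) ==> (((y ==> p) ==> p) && e)))) && ((y ==> p) ==> e))))) && (y ==> e))) && ((!t) ==> (((!(y ==> p)) ==> ((t ==> (((!(y ==> p)) ==> ((t ==> ((y ==> p) && e)) && ((!t) ==> (((y ==> p) ==> p) && e)))) && ((y ==> p) ==> e))) && ((!t) ==> (((!((y ==> p) ==> p)) ==> ((t ==> (((y ==> p) ==> p) && e)) && ((!t) ==> ((((y ==> p) ==> p) ==> p) && e)))) && (((y ==> p) ==> p) ==> e))))) && ((y ==> p) ==> e))))) && (y ==> e)
Before p := e: ((!y) ==> ((t ==> (((!y) ==> ((t ==> (((!y) ==> ((t ==> (y && e)) && ((!t) ==> ((y ==> e) && e)))) && (y ==> e))) && ((!t) ==> (((!(y ==> e)) ==> ((t ==> ((y ==> e) && e)) && ((!t) ==> (((y ==> e) ==> e) && e)))) && ((y ==> e) ==> e))))) && (y ==> e))) && ((!t) ==> (((!(y ==> e)) ==> ((t ==> (((!(y ==> e)) ==> ((t ==> ((y ==> e) && e)) && ((!t) ==> (((y ==> e) ==> e) && e)))) && ((y ==> e) ==> e))) && ((!t) ==> (((!((y ==> e) ==> e)) ==> ((t ==> (((y ==> e) ==> e) && e)) && ((!t) ==> ((((y ==> e) ==> e) ==> e) && e)))) && (((y ==> e) ==> e) ==> e))))) && ((y ==> e) ==> e))))) && (y ==> e)
Answer: WP = ((!y) ==> ((t ==> (((!y) ==> ((t ==> (((!y) ==> ((t ==> (y && e)) && ((!t) ==> ((y ==> e) && e)))) && (y ==> e))) && ((!t) ==> (((!(y ==> e)) ==> ((t ==> ((y ==> e) && e)) && ((!t) ==> (((y ==> e) ==> e) && e)))) && ((y ==> e) ==> e))))) && (y ==> e))) && ((!t) ==> (((!(y ==> e)) ==> ((t ==> (((!(y ==> e)) ==> ((t ==> ((y ==> e) && e)) && ((!t) ==> (((y ==> e) ==> e) && e)))) && ((y ==> e) ==> e))) && ((!t) ==> (((!((y ==> e) ==> e)) ==> ((t ==> (((y ==> e) ==> e) && e)) && ((!t) ==> ((((y ==> e) ==> e) ==> e) && e)))) && (((y ==> e) ==> e) ==> e))))) && ((y ==> e) ==> e))))) && (y ==> e)


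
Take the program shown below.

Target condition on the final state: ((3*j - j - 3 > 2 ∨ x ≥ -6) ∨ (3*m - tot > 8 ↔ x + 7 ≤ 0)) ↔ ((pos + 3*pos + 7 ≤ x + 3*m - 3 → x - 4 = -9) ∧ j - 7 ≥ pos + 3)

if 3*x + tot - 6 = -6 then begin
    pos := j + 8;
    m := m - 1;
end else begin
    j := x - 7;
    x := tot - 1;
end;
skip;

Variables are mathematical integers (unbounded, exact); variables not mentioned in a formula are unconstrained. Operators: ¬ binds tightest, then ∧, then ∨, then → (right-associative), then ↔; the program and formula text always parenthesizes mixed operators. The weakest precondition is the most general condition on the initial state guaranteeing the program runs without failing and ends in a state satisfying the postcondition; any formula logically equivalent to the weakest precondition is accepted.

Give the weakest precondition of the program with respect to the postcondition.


Working backward. After the program, the postcondition ((3*j - j - 3 > 2 ∨ x ≥ -6) ∨ (3*m - tot > 8 ↔ x + 7 ≤ 0)) ↔ ((pos + 3*pos + 7 ≤ x + 3*m - 3 → x - 4 = -9) ∧ j - 7 ≥ pos + 3) must hold; in canonical form it is (2*j > 5 ∨ x ≥ -6 ∨ (3*m > tot + 8 ↔ x ≤ -7)) ↔ ((4*pos ≤ 3*m + x - 10 → x = -5) ∧ j ≥ pos + 10).
Before skip: (2*j > 5 ∨ x ≥ -6 ∨ (3*m > tot + 8 ↔ x ≤ -7)) ↔ ((4*pos ≤ 3*m + x - 10 → x = -5) ∧ j ≥ pos + 10)
Then branch requires ¬(2*j > 5 ∨ x ≥ -6 ∨ (3*m > tot + 11 ↔ x ≤ -7)); else branch requires (2*x > 19 ∨ tot ≥ -5 ∨ (3*m > tot + 8 ↔ tot ≤ -6)) ↔ ((4*pos ≤ 3*m + tot - 11 → tot = -4) ∧ x ≥ pos + 17).
Before the if: (tot + 3*x = 0 → (¬(2*j > 5 ∨ x ≥ -6 ∨ (3*m > tot + 11 ↔ x ≤ -7)))) ∧ ((¬(tot + 3*x = 0)) → ((2*x > 19 ∨ tot ≥ -5 ∨ (3*m > tot + 8 ↔ tot ≤ -6)) ↔ ((4*pos ≤ 3*m + tot - 11 → tot = -4) ∧ x ≥ pos + 17)))
Answer: WP = (tot + 3*x = 0 → (¬(2*j > 5 ∨ x ≥ -6 ∨ (3*m > tot + 11 ↔ x ≤ -7)))) ∧ ((¬(tot + 3*x = 0)) → ((2*x > 19 ∨ tot ≥ -5 ∨ (3*m > tot + 8 ↔ tot ≤ -6)) ↔ ((4*pos ≤ 3*m + tot - 11 → tot = -4) ∧ x ≥ pos + 17)))


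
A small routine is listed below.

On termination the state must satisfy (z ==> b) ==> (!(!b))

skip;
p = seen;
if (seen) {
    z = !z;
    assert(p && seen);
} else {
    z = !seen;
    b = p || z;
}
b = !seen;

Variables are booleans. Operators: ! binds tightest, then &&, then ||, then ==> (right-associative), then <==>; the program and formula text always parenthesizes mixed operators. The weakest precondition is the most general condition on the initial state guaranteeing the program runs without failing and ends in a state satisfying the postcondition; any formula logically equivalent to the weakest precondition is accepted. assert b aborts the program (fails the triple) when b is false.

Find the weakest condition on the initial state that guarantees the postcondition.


Working backward. After the program, the postcondition (z ==> b) ==> (!(!b)) must hold; in canonical form it is (z ==> b) ==> b.
Before b := !seen: (z ==> (!seen)) ==> (!seen)
Then branch requires p && seen && (((!z) ==> (!seen)) ==> (!seen)); else branch requires !seen.
Before the if: seen ==> (p && seen && (((!z) ==> (!seen)) ==> (!seen)))
Before p := seen: seen ==> (seen && (((!z) ==> (!seen)) ==> (!seen)))
Before skip: seen ==> (seen && (((!z) ==> (!seen)) ==> (!seen)))
Answer: WP = seen ==> (seen && (((!z) ==> (!seen)) ==> (!seen)))


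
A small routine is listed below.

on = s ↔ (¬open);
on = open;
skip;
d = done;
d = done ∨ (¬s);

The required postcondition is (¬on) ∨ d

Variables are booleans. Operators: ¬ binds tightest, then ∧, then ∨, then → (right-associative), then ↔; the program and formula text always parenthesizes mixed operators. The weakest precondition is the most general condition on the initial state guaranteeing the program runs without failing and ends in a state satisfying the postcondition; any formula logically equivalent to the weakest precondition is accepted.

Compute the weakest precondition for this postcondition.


Working backward. After the program, (¬on) ∨ d must hold.
Before d := done ∨ (¬s): (¬on) ∨ done ∨ (¬s)
Before d := done: (¬on) ∨ done ∨ (¬s)
Before skip: (¬on) ∨ done ∨ (¬s)
Before on := open: (¬open) ∨ done ∨ (¬s)
Before on := s ↔ (¬open): (¬open) ∨ done ∨ (¬s)
Answer: WP = (¬open) ∨ done ∨ (¬s)


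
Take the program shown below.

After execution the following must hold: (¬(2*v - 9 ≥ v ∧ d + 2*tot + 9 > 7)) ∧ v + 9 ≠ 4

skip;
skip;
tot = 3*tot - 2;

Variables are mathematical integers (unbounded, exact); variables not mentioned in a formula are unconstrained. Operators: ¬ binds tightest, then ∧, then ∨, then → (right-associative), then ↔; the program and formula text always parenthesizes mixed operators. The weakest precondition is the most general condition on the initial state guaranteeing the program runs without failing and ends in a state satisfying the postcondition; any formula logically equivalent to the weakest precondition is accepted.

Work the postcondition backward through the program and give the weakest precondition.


Working backward. After the program, the postcondition (¬(2*v - 9 ≥ v ∧ d + 2*tot + 9 > 7)) ∧ v + 9 ≠ 4 must hold; in canonical form it is (¬(v ≥ 9 ∧ d + 2*tot > -2)) ∧ v ≠ -5.
Before tot := 3*tot - 2: (¬(v ≥ 9 ∧ d + 6*tot > 2)) ∧ v ≠ -5
Before skip: (¬(v ≥ 9 ∧ d + 6*tot > 2)) ∧ v ≠ -5
Before skip: (¬(v ≥ 9 ∧ d + 6*tot > 2)) ∧ v ≠ -5
Answer: WP = (¬(v ≥ 9 ∧ d + 6*tot > 2)) ∧ v ≠ -5


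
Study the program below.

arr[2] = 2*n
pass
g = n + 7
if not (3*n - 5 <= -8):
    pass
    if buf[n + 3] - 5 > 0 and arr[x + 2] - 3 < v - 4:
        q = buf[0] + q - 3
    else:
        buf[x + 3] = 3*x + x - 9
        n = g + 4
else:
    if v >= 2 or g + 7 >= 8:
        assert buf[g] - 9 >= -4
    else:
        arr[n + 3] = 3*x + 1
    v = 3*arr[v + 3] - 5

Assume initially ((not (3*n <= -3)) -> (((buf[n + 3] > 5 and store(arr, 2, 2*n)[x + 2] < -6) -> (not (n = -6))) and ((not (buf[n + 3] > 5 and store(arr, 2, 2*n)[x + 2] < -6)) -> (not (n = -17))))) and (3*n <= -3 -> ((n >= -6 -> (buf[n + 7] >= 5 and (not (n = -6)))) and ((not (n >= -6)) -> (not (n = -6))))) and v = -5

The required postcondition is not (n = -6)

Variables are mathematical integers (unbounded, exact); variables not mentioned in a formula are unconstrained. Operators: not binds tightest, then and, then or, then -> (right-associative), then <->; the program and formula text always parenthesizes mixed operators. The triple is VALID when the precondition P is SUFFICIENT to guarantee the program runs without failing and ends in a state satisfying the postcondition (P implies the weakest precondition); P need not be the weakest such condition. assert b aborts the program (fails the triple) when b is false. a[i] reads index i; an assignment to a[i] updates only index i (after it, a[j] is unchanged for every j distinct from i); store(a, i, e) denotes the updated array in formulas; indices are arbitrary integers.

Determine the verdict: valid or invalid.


Working backward. After the program, not (n = -6) must hold.
Then branch requires ((buf[n + 3] > 5 and arr[x + 2] < v - 1) -> (not (n = -6))) and ((not (buf[n + 3] > 5 and arr[x + 2] < v - 1)) -> (not (g = -10))); else branch requires ((v >= 2 or g >= 1) -> (buf[g] >= 5 and (not (n = -6)))) and ((not (v >= 2 or g >= 1)) -> (not (n = -6))).
Before the if: ((not (3*n <= -3)) -> (((buf[n + 3] > 5 and arr[x + 2] < v - 1) -> (not (n = -6))) and ((not (buf[n + 3] > 5 and arr[x + 2] < v - 1)) -> (not (g = -10))))) and (3*n <= -3 -> (((v >= 2 or g >= 1) -> (buf[g] >= 5 and (not (n = -6)))) and ((not (v >= 2 or g >= 1)) -> (not (n = -6)))))
Before g := n + 7: ((not (3*n <= -3)) -> (((buf[n + 3] > 5 and arr[x + 2] < v - 1) -> (not (n = -6))) and ((not (buf[n + 3] > 5 and arr[x + 2] < v - 1)) -> (not (n = -17))))) and (3*n <= -3 -> (((v >= 2 or n >= -6) -> (buf[n + 7] >= 5 and (not (n = -6)))) and ((not (v >= 2 or n >= -6)) -> (not (n = -6)))))
Before skip: ((not (3*n <= -3)) -> (((buf[n + 3] > 5 and arr[x + 2] < v - 1) -> (not (n = -6))) and ((not (buf[n + 3] > 5 and arr[x + 2] < v - 1)) -> (not (n = -17))))) and (3*n <= -3 -> (((v >= 2 or n >= -6) -> (buf[n + 7] >= 5 and (not (n = -6)))) and ((not (v >= 2 or n >= -6)) -> (not (n = -6)))))
Before arr[2] := 2*n: ((not (3*n <= -3)) -> (((buf[n + 3] > 5 and store(arr, 2, 2*n)[x + 2] < v - 1) -> (not (n = -6))) and ((not (buf[n + 3] > 5 and store(arr, 2, 2*n)[x + 2] < v - 1)) -> (not (n = -17))))) and (3*n <= -3 -> (((v >= 2 or n >= -6) -> (buf[n + 7] >= 5 and (not (n = -6)))) and ((not (v >= 2 or n >= -6)) -> (not (n = -6)))))
The weakest precondition is ((not (3*n <= -3)) -> (((buf[n + 3] > 5 and store(arr, 2, 2*n)[x + 2] < v - 1) -> (not (n = -6))) and ((not (buf[n + 3] > 5 and store(arr, 2, 2*n)[x + 2] < v - 1)) -> (not (n = -17))))) and (3*n <= -3 -> (((v >= 2 or n >= -6) -> (buf[n + 7] >= 5 and (not (n = -6)))) and ((not (v >= 2 or n >= -6)) -> (not (n = -6))))).
Check whether ((not (3*n <= -3)) -> (((buf[n + 3] > 5 and store(arr, 2, 2*n)[x + 2] < -6) -> (not (n = -6))) and ((not (buf[n + 3] > 5 and store(arr, 2, 2*n)[x + 2] < -6)) -> (not (n = -17))))) and (3*n <= -3 -> ((n >= -6 -> (buf[n + 7] >= 5 and (not (n = -6)))) and ((not (n >= -6)) -> (not (n = -6))))) and v = -5 implies it.
Every state satisfying the precondition satisfies the weakest precondition: the implication holds.
Answer: valid


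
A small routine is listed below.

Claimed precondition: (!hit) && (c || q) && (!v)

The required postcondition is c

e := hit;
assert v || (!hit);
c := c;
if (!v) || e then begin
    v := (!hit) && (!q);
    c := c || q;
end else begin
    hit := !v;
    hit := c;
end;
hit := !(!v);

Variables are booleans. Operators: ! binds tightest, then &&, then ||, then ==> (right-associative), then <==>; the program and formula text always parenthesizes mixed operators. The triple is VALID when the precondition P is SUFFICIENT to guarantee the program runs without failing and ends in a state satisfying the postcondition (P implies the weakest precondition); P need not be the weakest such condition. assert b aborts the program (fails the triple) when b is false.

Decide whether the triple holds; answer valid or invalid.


Working backward. After the program, c must hold.
Before hit := !(!v): c
Then branch requires c || q; else branch requires c.
Before the if: (((!v) || e) ==> (c || q)) && ((!((!v) || e)) ==> c)
Before c := c: (((!v) || e) ==> (c || q)) && ((!((!v) || e)) ==> c)
Before assert v || (!hit): (v || (!hit)) && (((!v) || e) ==> (c || q)) && ((!((!v) || e)) ==> c)
Before e := hit: (v || (!hit)) && (((!v) || hit) ==> (c || q)) && ((!((!v) || hit)) ==> c)
The weakest precondition is (v || (!hit)) && (((!v) || hit) ==> (c || q)) && ((!((!v) || hit)) ==> c).
Check whether (!hit) && (c || q) && (!v) implies it.
Every state satisfying the precondition satisfies the weakest precondition: the implication holds.
Answer: valid


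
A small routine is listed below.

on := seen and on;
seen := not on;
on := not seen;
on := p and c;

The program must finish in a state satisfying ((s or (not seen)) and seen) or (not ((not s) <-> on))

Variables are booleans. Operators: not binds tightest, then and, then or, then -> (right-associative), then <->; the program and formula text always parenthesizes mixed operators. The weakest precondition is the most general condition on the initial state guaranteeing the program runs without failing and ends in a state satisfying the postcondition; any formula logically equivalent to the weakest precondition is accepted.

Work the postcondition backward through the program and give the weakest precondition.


Working backward. After the program, ((s or (not seen)) and seen) or (not ((not s) <-> on)) must hold.
Before on := p and c: ((s or (not seen)) and seen) or (not ((not s) <-> (p and c)))
Before on := not seen: ((s or (not seen)) and seen) or (not ((not s) <-> (p and c)))
Before seen := not on: ((s or on) and (not on)) or (not ((not s) <-> (p and c)))
Before on := seen and on: ((s or (seen and on)) and (not (seen and on))) or (not ((not s) <-> (p and c)))
Answer: WP = ((s or (seen and on)) and (not (seen and on))) or (not ((not s) <-> (p and c)))


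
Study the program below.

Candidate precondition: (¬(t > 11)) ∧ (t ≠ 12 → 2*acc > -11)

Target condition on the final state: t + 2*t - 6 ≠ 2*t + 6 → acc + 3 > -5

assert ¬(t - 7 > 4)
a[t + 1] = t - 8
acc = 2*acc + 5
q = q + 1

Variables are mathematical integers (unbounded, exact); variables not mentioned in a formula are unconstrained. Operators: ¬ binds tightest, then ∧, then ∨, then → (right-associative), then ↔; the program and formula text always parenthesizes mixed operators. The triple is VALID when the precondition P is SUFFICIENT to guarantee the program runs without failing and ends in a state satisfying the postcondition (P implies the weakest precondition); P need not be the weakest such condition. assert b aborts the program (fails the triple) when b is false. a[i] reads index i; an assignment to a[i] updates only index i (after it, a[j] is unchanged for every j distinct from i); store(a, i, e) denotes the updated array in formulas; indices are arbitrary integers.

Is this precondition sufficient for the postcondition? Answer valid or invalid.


Working backward. After the program, the postcondition t + 2*t - 6 ≠ 2*t + 6 → acc + 3 > -5 must hold; in canonical form it is t ≠ 12 → acc > -8.
Before q := q + 1: t ≠ 12 → acc > -8
Before acc := 2*acc + 5: t ≠ 12 → 2*acc > -13
Before a[t + 1] := t - 8: t ≠ 12 → 2*acc > -13
Before assert ¬(t - 7 > 4): (¬(t > 11)) ∧ (t ≠ 12 → 2*acc > -13)
The weakest precondition is (¬(t > 11)) ∧ (t ≠ 12 → 2*acc > -13).
Check whether (¬(t > 11)) ∧ (t ≠ 12 → 2*acc > -11) implies it.
Every state satisfying the precondition satisfies the weakest precondition: the implication holds.
Answer: valid


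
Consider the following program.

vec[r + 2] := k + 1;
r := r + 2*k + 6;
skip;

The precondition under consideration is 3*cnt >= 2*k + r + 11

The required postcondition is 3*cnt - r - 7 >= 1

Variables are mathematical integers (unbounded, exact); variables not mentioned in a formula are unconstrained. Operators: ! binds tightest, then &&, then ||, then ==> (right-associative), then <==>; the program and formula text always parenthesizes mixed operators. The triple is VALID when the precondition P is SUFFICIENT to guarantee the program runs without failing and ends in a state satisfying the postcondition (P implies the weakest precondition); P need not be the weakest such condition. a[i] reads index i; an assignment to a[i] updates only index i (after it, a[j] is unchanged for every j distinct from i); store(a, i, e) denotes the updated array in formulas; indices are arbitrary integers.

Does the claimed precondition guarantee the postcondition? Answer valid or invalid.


Working backward. After the program, the postcondition 3*cnt - r - 7 >= 1 must hold; in canonical form it is 3*cnt >= r + 8.
Before skip: 3*cnt >= r + 8
Before r := r + 2*k + 6: 3*cnt >= 2*k + r + 14
Before vec[r + 2] := k + 1: 3*cnt >= 2*k + r + 14
The weakest precondition is 3*cnt >= 2*k + r + 14.
Check whether 3*cnt >= 2*k + r + 11 implies it.
Countermodel: at the initial state cnt = -1, k = -7, r = 0, the precondition holds but the weakest precondition fails.
Answer: invalid


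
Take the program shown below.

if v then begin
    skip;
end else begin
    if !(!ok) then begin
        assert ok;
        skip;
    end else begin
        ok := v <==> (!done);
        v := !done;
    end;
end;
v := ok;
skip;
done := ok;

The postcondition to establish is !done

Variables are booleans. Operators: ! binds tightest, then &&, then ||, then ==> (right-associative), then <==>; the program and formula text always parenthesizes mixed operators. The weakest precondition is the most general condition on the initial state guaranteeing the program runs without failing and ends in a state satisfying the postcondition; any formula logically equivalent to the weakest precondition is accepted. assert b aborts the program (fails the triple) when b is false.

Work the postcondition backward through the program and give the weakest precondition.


Working backward. After the program, !done must hold.
Before done := ok: !ok
Before skip: !ok
Before v := ok: !ok
Then branch requires !ok; else branch requires (!ok) && ((!ok) ==> (!(v <==> (!done)))).
Before the if: (v ==> (!ok)) && ((!v) ==> ((!ok) && ((!ok) ==> (!(v <==> (!done))))))
Answer: WP = (v ==> (!ok)) && ((!v) ==> ((!ok) && ((!ok) ==> (!(v <==> (!done))))))


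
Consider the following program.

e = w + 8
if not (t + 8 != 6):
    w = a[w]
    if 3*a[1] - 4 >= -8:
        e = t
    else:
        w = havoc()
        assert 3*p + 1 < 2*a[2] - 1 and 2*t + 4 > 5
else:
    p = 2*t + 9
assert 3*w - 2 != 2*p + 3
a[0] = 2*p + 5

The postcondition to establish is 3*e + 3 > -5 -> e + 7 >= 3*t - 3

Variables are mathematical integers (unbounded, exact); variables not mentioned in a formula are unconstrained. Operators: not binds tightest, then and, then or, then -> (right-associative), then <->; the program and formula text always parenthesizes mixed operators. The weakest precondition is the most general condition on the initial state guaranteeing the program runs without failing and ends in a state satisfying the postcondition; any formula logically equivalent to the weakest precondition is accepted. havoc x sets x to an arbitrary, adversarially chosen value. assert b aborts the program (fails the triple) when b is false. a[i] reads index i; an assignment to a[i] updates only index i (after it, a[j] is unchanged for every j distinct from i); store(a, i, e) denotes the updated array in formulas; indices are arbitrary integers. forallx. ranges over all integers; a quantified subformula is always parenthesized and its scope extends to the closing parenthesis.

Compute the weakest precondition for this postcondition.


Working backward. After the program, the postcondition 3*e + 3 > -5 -> e + 7 >= 3*t - 3 must hold; in canonical form it is 3*e > -8 -> e >= 3*t - 10.
Before a[0] := 2*p + 5: 3*e > -8 -> e >= 3*t - 10
Before assert 3*w - 2 != 2*p + 3: 3*w != 2*p + 5 and (3*e > -8 -> e >= 3*t - 10)
Then branch requires (3*a[1] >= -4 -> (3*a[w] != 2*p + 5 and (3*t > -8 -> 2*t <= 10))) and ((not (3*a[1] >= -4)) -> (forall w_1. (3*p < 2*a[2] - 2 and 2*t > 1 and 3*w_1 != 2*p + 5 and (3*e > -8 -> e >= 3*t - 10)))); else branch requires 3*w != 4*t + 23 and (3*e > -8 -> e >= 3*t - 10).
Before the if: ((not (t != -2)) -> ((3*a[1] >= -4 -> (3*a[w] != 2*p + 5 and (3*t > -8 -> 2*t <= 10))) and ((not (3*a[1] >= -4)) -> (forall w_1. (3*p < 2*a[2] - 2 and 2*t > 1 and 3*w_1 != 2*p + 5 and (3*e > -8 -> e >= 3*t - 10)))))) and (t != -2 -> (3*w != 4*t + 23 and (3*e > -8 -> e >= 3*t - 10)))
Before e := w + 8: ((not (t != -2)) -> ((3*a[1] >= -4 -> (3*a[w] != 2*p + 5 and (3*t > -8 -> 2*t <= 10))) and ((not (3*a[1] >= -4)) -> (forall w_1. (3*p < 2*a[2] - 2 and 2*t > 1 and 3*w_1 != 2*p + 5 and (3*w > -32 -> w >= 3*t - 18)))))) and (t != -2 -> (3*w != 4*t + 23 and (3*w > -32 -> w >= 3*t - 18)))
Answer: WP = ((not (t != -2)) -> ((3*a[1] >= -4 -> (3*a[w] != 2*p + 5 and (3*t > -8 -> 2*t <= 10))) and ((not (3*a[1] >= -4)) -> (forall w_1. (3*p < 2*a[2] - 2 and 2*t > 1 and 3*w_1 != 2*p + 5 and (3*w > -32 -> w >= 3*t - 18)))))) and (t != -2 -> (3*w != 4*t + 23 and (3*w > -32 -> w >= 3*t - 18)))
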